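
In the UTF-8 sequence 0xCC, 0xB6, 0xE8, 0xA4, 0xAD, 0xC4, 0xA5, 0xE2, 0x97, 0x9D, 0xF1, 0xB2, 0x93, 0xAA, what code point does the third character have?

Offset 0: leading byte 0xCC = 11001100 → 2-byte char #1 = CC B6.
Offset 2: leading byte 0xE8 = 11101000 → 3-byte char #2 = E8 A4 AD.
Offset 5: leading byte 0xC4 = 11000100 → 2-byte char #3 = C4 A5.
Leading byte 0xC4 = 11000100 matches 110xxxxx → 2-byte sequence.
Byte 1: 0xC4 = 11000100, payload 00100 (5 bits).
Byte 2: 0xA5 = 10100101 (10xxxxxx ✓), payload 100101.
Concatenate: 00100100101 = 0x125 (11 bits → U+0125).

U+0125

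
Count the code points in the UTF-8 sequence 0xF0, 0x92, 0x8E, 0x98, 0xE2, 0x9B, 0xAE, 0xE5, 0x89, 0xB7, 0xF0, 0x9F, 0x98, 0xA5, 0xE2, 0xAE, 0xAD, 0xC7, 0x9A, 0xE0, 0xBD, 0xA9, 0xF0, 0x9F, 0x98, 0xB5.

Byte at offset 0: 0xF0 = 11110000 → 4-byte char (#1). Advance 4.
Byte at offset 4: 0xE2 = 11100010 → 3-byte char (#2). Advance 3.
Byte at offset 7: 0xE5 = 11100101 → 3-byte char (#3). Advance 3.
Byte at offset 10: 0xF0 = 11110000 → 4-byte char (#4). Advance 4.
Byte at offset 14: 0xE2 = 11100010 → 3-byte char (#5). Advance 3.
Byte at offset 17: 0xC7 = 11000111 → 2-byte char (#6). Advance 2.
Byte at offset 19: 0xE0 = 11100000 → 3-byte char (#7). Advance 3.
Byte at offset 22: 0xF0 = 11110000 → 4-byte char (#8). Advance 4.
Reached end at offset 26 after 8 code points.

8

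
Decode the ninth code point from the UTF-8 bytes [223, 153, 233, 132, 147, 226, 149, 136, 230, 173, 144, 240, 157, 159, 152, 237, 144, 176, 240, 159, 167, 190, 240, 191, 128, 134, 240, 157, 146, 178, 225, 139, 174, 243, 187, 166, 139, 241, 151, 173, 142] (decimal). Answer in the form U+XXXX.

Offset 0: leading byte 0xDF = 11011111 → 2-byte char #1 = DF 99.
Offset 2: leading byte 0xE9 = 11101001 → 3-byte char #2 = E9 84 93.
Offset 5: leading byte 0xE2 = 11100010 → 3-byte char #3 = E2 95 88.
Offset 8: leading byte 0xE6 = 11100110 → 3-byte char #4 = E6 AD 90.
Offset 11: leading byte 0xF0 = 11110000 → 4-byte char #5 = F0 9D 9F 98.
Offset 15: leading byte 0xED = 11101101 → 3-byte char #6 = ED 90 B0.
Offset 18: leading byte 0xF0 = 11110000 → 4-byte char #7 = F0 9F A7 BE.
Offset 22: leading byte 0xF0 = 11110000 → 4-byte char #8 = F0 BF 80 86.
Offset 26: leading byte 0xF0 = 11110000 → 4-byte char #9 = F0 9D 92 B2.
Leading byte 0xF0 = 11110000 matches 11110xxx → 4-byte sequence.
Byte 1: 0xF0 = 11110000, payload 000 (3 bits).
Byte 2: 0x9D = 10011101 (10xxxxxx ✓), payload 011101.
Byte 3: 0x92 = 10010010 (10xxxxxx ✓), payload 010010.
Byte 4: 0xB2 = 10110010 (10xxxxxx ✓), payload 110010.
Concatenate: 000011101010010110010 = 0x1D4B2 (21 bits → U+1D4B2).

U+1D4B2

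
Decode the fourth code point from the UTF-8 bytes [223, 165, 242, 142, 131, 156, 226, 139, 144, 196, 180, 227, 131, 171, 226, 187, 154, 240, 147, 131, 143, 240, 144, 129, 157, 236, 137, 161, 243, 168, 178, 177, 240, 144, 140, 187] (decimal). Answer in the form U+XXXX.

Offset 0: leading byte 0xDF = 11011111 → 2-byte char #1 = DF A5.
Offset 2: leading byte 0xF2 = 11110010 → 4-byte char #2 = F2 8E 83 9C.
Offset 6: leading byte 0xE2 = 11100010 → 3-byte char #3 = E2 8B 90.
Offset 9: leading byte 0xC4 = 11000100 → 2-byte char #4 = C4 B4.
Leading byte 0xC4 = 11000100 matches 110xxxxx → 2-byte sequence.
Byte 1: 0xC4 = 11000100, payload 00100 (5 bits).
Byte 2: 0xB4 = 10110100 (10xxxxxx ✓), payload 110100.
Concatenate: 00100110100 = 0x134 (11 bits → U+0134).

U+0134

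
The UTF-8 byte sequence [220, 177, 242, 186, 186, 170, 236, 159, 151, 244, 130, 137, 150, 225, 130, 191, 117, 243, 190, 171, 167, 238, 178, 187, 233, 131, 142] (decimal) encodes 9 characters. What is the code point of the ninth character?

Offset 0: leading byte 0xDC = 11011100 → 2-byte char #1 = DC B1.
Offset 2: leading byte 0xF2 = 11110010 → 4-byte char #2 = F2 BA BA AA.
Offset 6: leading byte 0xEC = 11101100 → 3-byte char #3 = EC 9F 97.
Offset 9: leading byte 0xF4 = 11110100 → 4-byte char #4 = F4 82 89 96.
Offset 13: leading byte 0xE1 = 11100001 → 3-byte char #5 = E1 82 BF.
Offset 16: leading byte 0x75 = 01110101 → 1-byte char #6 = 75.
Offset 17: leading byte 0xF3 = 11110011 → 4-byte char #7 = F3 BE AB A7.
Offset 21: leading byte 0xEE = 11101110 → 3-byte char #8 = EE B2 BB.
Offset 24: leading byte 0xE9 = 11101001 → 3-byte char #9 = E9 83 8E.
Leading byte 0xE9 = 11101001 matches 1110xxxx → 3-byte sequence.
Byte 1: 0xE9 = 11101001, payload 1001 (4 bits).
Byte 2: 0x83 = 10000011 (10xxxxxx ✓), payload 000011.
Byte 3: 0x8E = 10001110 (10xxxxxx ✓), payload 001110.
Concatenate: 1001000011001110 = 0x90CE (16 bits → U+90CE).

U+90CE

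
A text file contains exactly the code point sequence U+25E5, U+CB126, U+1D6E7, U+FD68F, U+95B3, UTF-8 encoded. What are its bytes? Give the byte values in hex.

E2 97 A5 F3 8B 84 A6 F0 9D 9B A7 F3 BD 9A 8F E9 96 B3

U+25E5: 3-byte form → E2 97 A5.
U+CB126: 4-byte form → F3 8B 84 A6.
U+1D6E7: 4-byte form → F0 9D 9B A7.
U+FD68F: 4-byte form → F3 BD 9A 8F.
U+95B3: 3-byte form → E9 96 B3.
Concatenated (18 bytes): E2 97 A5 F3 8B 84 A6 F0 9D 9B A7 F3 BD 9A 8F E9 96 B3.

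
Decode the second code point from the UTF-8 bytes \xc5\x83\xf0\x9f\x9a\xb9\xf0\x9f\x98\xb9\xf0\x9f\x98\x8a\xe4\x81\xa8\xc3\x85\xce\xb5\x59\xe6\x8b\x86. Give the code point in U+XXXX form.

Offset 0: leading byte 0xC5 = 11000101 → 2-byte char #1 = C5 83.
Offset 2: leading byte 0xF0 = 11110000 → 4-byte char #2 = F0 9F 9A B9.
Leading byte 0xF0 = 11110000 matches 11110xxx → 4-byte sequence.
Byte 1: 0xF0 = 11110000, payload 000 (3 bits).
Byte 2: 0x9F = 10011111 (10xxxxxx ✓), payload 011111.
Byte 3: 0x9A = 10011010 (10xxxxxx ✓), payload 011010.
Byte 4: 0xB9 = 10111001 (10xxxxxx ✓), payload 111001.
Concatenate: 000011111011010111001 = 0x1F6B9 (21 bits → U+1F6B9).

U+1F6B9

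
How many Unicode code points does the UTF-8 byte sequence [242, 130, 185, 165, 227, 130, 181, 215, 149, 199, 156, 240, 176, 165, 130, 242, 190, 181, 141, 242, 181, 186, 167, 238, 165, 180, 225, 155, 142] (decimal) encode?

Byte at offset 0: 0xF2 = 11110010 → 4-byte char (#1). Advance 4.
Byte at offset 4: 0xE3 = 11100011 → 3-byte char (#2). Advance 3.
Byte at offset 7: 0xD7 = 11010111 → 2-byte char (#3). Advance 2.
Byte at offset 9: 0xC7 = 11000111 → 2-byte char (#4). Advance 2.
Byte at offset 11: 0xF0 = 11110000 → 4-byte char (#5). Advance 4.
Byte at offset 15: 0xF2 = 11110010 → 4-byte char (#6). Advance 4.
Byte at offset 19: 0xF2 = 11110010 → 4-byte char (#7). Advance 4.
Byte at offset 23: 0xEE = 11101110 → 3-byte char (#8). Advance 3.
Byte at offset 26: 0xE1 = 11100001 → 3-byte char (#9). Advance 3.
Reached end at offset 29 after 9 code points.

9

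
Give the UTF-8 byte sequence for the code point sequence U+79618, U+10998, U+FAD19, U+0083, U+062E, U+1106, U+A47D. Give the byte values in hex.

F1 B9 98 98 F0 90 A6 98 F3 BA B4 99 C2 83 D8 AE E1 84 86 EA 91 BD

U+79618: 4-byte form → F1 B9 98 98.
U+10998: 4-byte form → F0 90 A6 98.
U+FAD19: 4-byte form → F3 BA B4 99.
U+0083: 2-byte form → C2 83.
U+062E: 2-byte form → D8 AE.
U+1106: 3-byte form → E1 84 86.
U+A47D: 3-byte form → EA 91 BD.
Concatenated (22 bytes): F1 B9 98 98 F0 90 A6 98 F3 BA B4 99 C2 83 D8 AE E1 84 86 EA 91 BD.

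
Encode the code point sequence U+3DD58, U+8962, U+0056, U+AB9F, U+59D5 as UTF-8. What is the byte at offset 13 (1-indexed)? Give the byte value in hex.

1-indexed offset 13 is 0-indexed offset 12.
U+3DD58 → 4-byte form F0 BD B5 98 at offsets 0–3.
U+8962 → 3-byte form E8 A5 A2 at offsets 4–6.
U+0056 → 1-byte form 56 at offsets 7–7.
U+AB9F → 3-byte form EA AE 9F at offsets 8–10.
U+59D5 → 3-byte form E5 A7 95 at offsets 11–13.
Offset 12 falls in char 5's range; it's byte 2 of E5 A7 95 = 0xA7.

0xA7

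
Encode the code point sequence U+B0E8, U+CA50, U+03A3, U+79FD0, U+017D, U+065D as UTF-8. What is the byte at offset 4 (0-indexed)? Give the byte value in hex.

0xA9

U+B0E8 → 3-byte form EB 83 A8 at offsets 0–2.
U+CA50 → 3-byte form EC A9 90 at offsets 3–5.
Offset 4 falls in char 2's range; it's byte 2 of EC A9 90 = 0xA9.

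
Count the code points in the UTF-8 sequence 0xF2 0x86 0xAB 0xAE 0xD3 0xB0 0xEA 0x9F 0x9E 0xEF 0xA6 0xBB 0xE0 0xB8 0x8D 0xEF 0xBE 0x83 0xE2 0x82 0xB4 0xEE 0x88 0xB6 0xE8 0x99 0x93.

Byte at offset 0: 0xF2 = 11110010 → 4-byte char (#1). Advance 4.
Byte at offset 4: 0xD3 = 11010011 → 2-byte char (#2). Advance 2.
Byte at offset 6: 0xEA = 11101010 → 3-byte char (#3). Advance 3.
Byte at offset 9: 0xEF = 11101111 → 3-byte char (#4). Advance 3.
Byte at offset 12: 0xE0 = 11100000 → 3-byte char (#5). Advance 3.
Byte at offset 15: 0xEF = 11101111 → 3-byte char (#6). Advance 3.
Byte at offset 18: 0xE2 = 11100010 → 3-byte char (#7). Advance 3.
Byte at offset 21: 0xEE = 11101110 → 3-byte char (#8). Advance 3.
Byte at offset 24: 0xE8 = 11101000 → 3-byte char (#9). Advance 3.
Reached end at offset 27 after 9 code points.

9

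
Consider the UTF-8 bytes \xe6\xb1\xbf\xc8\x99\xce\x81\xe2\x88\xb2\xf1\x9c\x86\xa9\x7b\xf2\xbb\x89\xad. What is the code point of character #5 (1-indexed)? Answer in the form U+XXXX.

U+5C1A9

Offset 0: leading byte 0xE6 = 11100110 → 3-byte char #1 = E6 B1 BF.
Offset 3: leading byte 0xC8 = 11001000 → 2-byte char #2 = C8 99.
Offset 5: leading byte 0xCE = 11001110 → 2-byte char #3 = CE 81.
Offset 7: leading byte 0xE2 = 11100010 → 3-byte char #4 = E2 88 B2.
Offset 10: leading byte 0xF1 = 11110001 → 4-byte char #5 = F1 9C 86 A9.
Leading byte 0xF1 = 11110001 matches 11110xxx → 4-byte sequence.
Byte 1: 0xF1 = 11110001, payload 001 (3 bits).
Byte 2: 0x9C = 10011100 (10xxxxxx ✓), payload 011100.
Byte 3: 0x86 = 10000110 (10xxxxxx ✓), payload 000110.
Byte 4: 0xA9 = 10101001 (10xxxxxx ✓), payload 101001.
Concatenate: 001011100000110101001 = 0x5C1A9 (21 bits → U+5C1A9).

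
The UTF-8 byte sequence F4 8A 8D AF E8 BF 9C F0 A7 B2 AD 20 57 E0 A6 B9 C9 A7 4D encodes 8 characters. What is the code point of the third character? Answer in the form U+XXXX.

U+27CAD

Offset 0: leading byte 0xF4 = 11110100 → 4-byte char #1 = F4 8A 8D AF.
Offset 4: leading byte 0xE8 = 11101000 → 3-byte char #2 = E8 BF 9C.
Offset 7: leading byte 0xF0 = 11110000 → 4-byte char #3 = F0 A7 B2 AD.
Leading byte 0xF0 = 11110000 matches 11110xxx → 4-byte sequence.
Byte 1: 0xF0 = 11110000, payload 000 (3 bits).
Byte 2: 0xA7 = 10100111 (10xxxxxx ✓), payload 100111.
Byte 3: 0xB2 = 10110010 (10xxxxxx ✓), payload 110010.
Byte 4: 0xAD = 10101101 (10xxxxxx ✓), payload 101101.
Concatenate: 000100111110010101101 = 0x27CAD (21 bits → U+27CAD).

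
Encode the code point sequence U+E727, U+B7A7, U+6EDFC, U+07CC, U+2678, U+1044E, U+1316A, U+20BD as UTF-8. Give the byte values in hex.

U+E727: 3-byte form → EE 9C A7.
U+B7A7: 3-byte form → EB 9E A7.
U+6EDFC: 4-byte form → F1 AE B7 BC.
U+07CC: 2-byte form → DF 8C.
U+2678: 3-byte form → E2 99 B8.
U+1044E: 4-byte form → F0 90 91 8E.
U+1316A: 4-byte form → F0 93 85 AA.
U+20BD: 3-byte form → E2 82 BD.
Concatenated (26 bytes): EE 9C A7 EB 9E A7 F1 AE B7 BC DF 8C E2 99 B8 F0 90 91 8E F0 93 85 AA E2 82 BD.

EE 9C A7 EB 9E A7 F1 AE B7 BC DF 8C E2 99 B8 F0 90 91 8E F0 93 85 AA E2 82 BD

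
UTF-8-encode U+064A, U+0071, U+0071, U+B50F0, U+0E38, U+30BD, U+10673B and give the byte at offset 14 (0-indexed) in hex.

U+064A → 2-byte form D9 8A at offsets 0–1.
U+0071 → 1-byte form 71 at offsets 2–2.
U+0071 → 1-byte form 71 at offsets 3–3.
U+B50F0 → 4-byte form F2 B5 83 B0 at offsets 4–7.
U+0E38 → 3-byte form E0 B8 B8 at offsets 8–10.
U+30BD → 3-byte form E3 82 BD at offsets 11–13.
U+10673B → 4-byte form F4 86 9C BB at offsets 14–17.
Offset 14 falls in char 7's range; it's byte 1 of F4 86 9C BB = 0xF4.

0xF4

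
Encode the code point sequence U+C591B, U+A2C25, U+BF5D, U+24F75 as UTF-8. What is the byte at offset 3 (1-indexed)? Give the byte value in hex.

0xA4

1-indexed offset 3 is 0-indexed offset 2.
U+C591B → 4-byte form F3 85 A4 9B at offsets 0–3.
Offset 2 falls in char 1's range; it's byte 3 of F3 85 A4 9B = 0xA4.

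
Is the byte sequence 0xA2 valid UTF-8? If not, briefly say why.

invalid (continuation byte with no leading byte)

Byte 0xA2 = 10100010 has the form 10xxxxxx — a continuation byte — but there is no preceding leading byte.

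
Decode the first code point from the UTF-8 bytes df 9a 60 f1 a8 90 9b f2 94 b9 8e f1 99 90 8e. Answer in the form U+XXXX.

Offset 0: leading byte 0xDF = 11011111 → 2-byte char #1 = DF 9A.
Leading byte 0xDF = 11011111 matches 110xxxxx → 2-byte sequence.
Byte 1: 0xDF = 11011111, payload 11111 (5 bits).
Byte 2: 0x9A = 10011010 (10xxxxxx ✓), payload 011010.
Concatenate: 11111011010 = 0x7DA (11 bits → U+07DA).

U+07DA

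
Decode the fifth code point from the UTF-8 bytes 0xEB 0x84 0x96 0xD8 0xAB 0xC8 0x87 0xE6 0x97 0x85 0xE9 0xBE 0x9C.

U+9F9C

Offset 0: leading byte 0xEB = 11101011 → 3-byte char #1 = EB 84 96.
Offset 3: leading byte 0xD8 = 11011000 → 2-byte char #2 = D8 AB.
Offset 5: leading byte 0xC8 = 11001000 → 2-byte char #3 = C8 87.
Offset 7: leading byte 0xE6 = 11100110 → 3-byte char #4 = E6 97 85.
Offset 10: leading byte 0xE9 = 11101001 → 3-byte char #5 = E9 BE 9C.
Leading byte 0xE9 = 11101001 matches 1110xxxx → 3-byte sequence.
Byte 1: 0xE9 = 11101001, payload 1001 (4 bits).
Byte 2: 0xBE = 10111110 (10xxxxxx ✓), payload 111110.
Byte 3: 0x9C = 10011100 (10xxxxxx ✓), payload 011100.
Concatenate: 1001111110011100 = 0x9F9C (16 bits → U+9F9C).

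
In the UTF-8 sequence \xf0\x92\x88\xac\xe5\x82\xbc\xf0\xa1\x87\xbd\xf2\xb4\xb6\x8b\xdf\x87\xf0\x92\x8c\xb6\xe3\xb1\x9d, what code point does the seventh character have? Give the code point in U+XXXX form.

Offset 0: leading byte 0xF0 = 11110000 → 4-byte char #1 = F0 92 88 AC.
Offset 4: leading byte 0xE5 = 11100101 → 3-byte char #2 = E5 82 BC.
Offset 7: leading byte 0xF0 = 11110000 → 4-byte char #3 = F0 A1 87 BD.
Offset 11: leading byte 0xF2 = 11110010 → 4-byte char #4 = F2 B4 B6 8B.
Offset 15: leading byte 0xDF = 11011111 → 2-byte char #5 = DF 87.
Offset 17: leading byte 0xF0 = 11110000 → 4-byte char #6 = F0 92 8C B6.
Offset 21: leading byte 0xE3 = 11100011 → 3-byte char #7 = E3 B1 9D.
Leading byte 0xE3 = 11100011 matches 1110xxxx → 3-byte sequence.
Byte 1: 0xE3 = 11100011, payload 0011 (4 bits).
Byte 2: 0xB1 = 10110001 (10xxxxxx ✓), payload 110001.
Byte 3: 0x9D = 10011101 (10xxxxxx ✓), payload 011101.
Concatenate: 0011110001011101 = 0x3C5D (16 bits → U+3C5D).

U+3C5D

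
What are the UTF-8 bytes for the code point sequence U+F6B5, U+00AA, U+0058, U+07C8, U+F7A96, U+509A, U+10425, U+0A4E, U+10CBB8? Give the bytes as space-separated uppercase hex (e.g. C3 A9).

U+F6B5: 3-byte form → EF 9A B5.
U+00AA: 2-byte form → C2 AA.
U+0058: 1-byte form → 58.
U+07C8: 2-byte form → DF 88.
U+F7A96: 4-byte form → F3 B7 AA 96.
U+509A: 3-byte form → E5 82 9A.
U+10425: 4-byte form → F0 90 90 A5.
U+0A4E: 3-byte form → E0 A9 8E.
U+10CBB8: 4-byte form → F4 8C AE B8.
Concatenated (26 bytes): EF 9A B5 C2 AA 58 DF 88 F3 B7 AA 96 E5 82 9A F0 90 90 A5 E0 A9 8E F4 8C AE B8.

EF 9A B5 C2 AA 58 DF 88 F3 B7 AA 96 E5 82 9A F0 90 90 A5 E0 A9 8E F4 8C AE B8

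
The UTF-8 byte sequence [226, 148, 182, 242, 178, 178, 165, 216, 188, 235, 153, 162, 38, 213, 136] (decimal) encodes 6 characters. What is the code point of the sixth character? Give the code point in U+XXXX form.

U+0548

Offset 0: leading byte 0xE2 = 11100010 → 3-byte char #1 = E2 94 B6.
Offset 3: leading byte 0xF2 = 11110010 → 4-byte char #2 = F2 B2 B2 A5.
Offset 7: leading byte 0xD8 = 11011000 → 2-byte char #3 = D8 BC.
Offset 9: leading byte 0xEB = 11101011 → 3-byte char #4 = EB 99 A2.
Offset 12: leading byte 0x26 = 00100110 → 1-byte char #5 = 26.
Offset 13: leading byte 0xD5 = 11010101 → 2-byte char #6 = D5 88.
Leading byte 0xD5 = 11010101 matches 110xxxxx → 2-byte sequence.
Byte 1: 0xD5 = 11010101, payload 10101 (5 bits).
Byte 2: 0x88 = 10001000 (10xxxxxx ✓), payload 001000.
Concatenate: 10101001000 = 0x548 (11 bits → U+0548).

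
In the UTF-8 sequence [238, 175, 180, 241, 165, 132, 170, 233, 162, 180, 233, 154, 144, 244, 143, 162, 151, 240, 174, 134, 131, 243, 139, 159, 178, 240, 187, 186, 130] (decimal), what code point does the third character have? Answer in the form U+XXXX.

Offset 0: leading byte 0xEE = 11101110 → 3-byte char #1 = EE AF B4.
Offset 3: leading byte 0xF1 = 11110001 → 4-byte char #2 = F1 A5 84 AA.
Offset 7: leading byte 0xE9 = 11101001 → 3-byte char #3 = E9 A2 B4.
Leading byte 0xE9 = 11101001 matches 1110xxxx → 3-byte sequence.
Byte 1: 0xE9 = 11101001, payload 1001 (4 bits).
Byte 2: 0xA2 = 10100010 (10xxxxxx ✓), payload 100010.
Byte 3: 0xB4 = 10110100 (10xxxxxx ✓), payload 110100.
Concatenate: 1001100010110100 = 0x98B4 (16 bits → U+98B4).

U+98B4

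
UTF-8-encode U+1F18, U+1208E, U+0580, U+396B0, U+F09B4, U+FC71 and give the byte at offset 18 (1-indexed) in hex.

1-indexed offset 18 is 0-indexed offset 17.
U+1F18 → 3-byte form E1 BC 98 at offsets 0–2.
U+1208E → 4-byte form F0 92 82 8E at offsets 3–6.
U+0580 → 2-byte form D6 80 at offsets 7–8.
U+396B0 → 4-byte form F0 B9 9A B0 at offsets 9–12.
U+F09B4 → 4-byte form F3 B0 A6 B4 at offsets 13–16.
U+FC71 → 3-byte form EF B1 B1 at offsets 17–19.
Offset 17 falls in char 6's range; it's byte 1 of EF B1 B1 = 0xEF.

0xEF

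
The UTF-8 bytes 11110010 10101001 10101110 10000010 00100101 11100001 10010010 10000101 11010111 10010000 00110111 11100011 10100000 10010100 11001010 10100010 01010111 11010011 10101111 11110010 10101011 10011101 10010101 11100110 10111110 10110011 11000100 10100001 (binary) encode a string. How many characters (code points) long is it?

Byte at offset 0: 0xF2 = 11110010 → 4-byte char (#1). Advance 4.
Byte at offset 4: 0x25 = 00100101 → 1-byte char (#2). Advance 1.
Byte at offset 5: 0xE1 = 11100001 → 3-byte char (#3). Advance 3.
Byte at offset 8: 0xD7 = 11010111 → 2-byte char (#4). Advance 2.
Byte at offset 10: 0x37 = 00110111 → 1-byte char (#5). Advance 1.
Byte at offset 11: 0xE3 = 11100011 → 3-byte char (#6). Advance 3.
Byte at offset 14: 0xCA = 11001010 → 2-byte char (#7). Advance 2.
Byte at offset 16: 0x57 = 01010111 → 1-byte char (#8). Advance 1.
Byte at offset 17: 0xD3 = 11010011 → 2-byte char (#9). Advance 2.
Byte at offset 19: 0xF2 = 11110010 → 4-byte char (#10). Advance 4.
Byte at offset 23: 0xE6 = 11100110 → 3-byte char (#11). Advance 3.
Byte at offset 26: 0xC4 = 11000100 → 2-byte char (#12). Advance 2.
Reached end at offset 28 after 12 code points.

12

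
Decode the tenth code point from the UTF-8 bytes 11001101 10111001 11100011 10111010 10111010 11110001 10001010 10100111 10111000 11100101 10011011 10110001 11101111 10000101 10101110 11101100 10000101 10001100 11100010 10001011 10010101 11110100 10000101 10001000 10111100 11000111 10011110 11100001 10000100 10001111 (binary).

U+110F

Offset 0: leading byte 0xCD = 11001101 → 2-byte char #1 = CD B9.
Offset 2: leading byte 0xE3 = 11100011 → 3-byte char #2 = E3 BA BA.
Offset 5: leading byte 0xF1 = 11110001 → 4-byte char #3 = F1 8A A7 B8.
Offset 9: leading byte 0xE5 = 11100101 → 3-byte char #4 = E5 9B B1.
Offset 12: leading byte 0xEF = 11101111 → 3-byte char #5 = EF 85 AE.
Offset 15: leading byte 0xEC = 11101100 → 3-byte char #6 = EC 85 8C.
Offset 18: leading byte 0xE2 = 11100010 → 3-byte char #7 = E2 8B 95.
Offset 21: leading byte 0xF4 = 11110100 → 4-byte char #8 = F4 85 88 BC.
Offset 25: leading byte 0xC7 = 11000111 → 2-byte char #9 = C7 9E.
Offset 27: leading byte 0xE1 = 11100001 → 3-byte char #10 = E1 84 8F.
Leading byte 0xE1 = 11100001 matches 1110xxxx → 3-byte sequence.
Byte 1: 0xE1 = 11100001, payload 0001 (4 bits).
Byte 2: 0x84 = 10000100 (10xxxxxx ✓), payload 000100.
Byte 3: 0x8F = 10001111 (10xxxxxx ✓), payload 001111.
Concatenate: 0001000100001111 = 0x110F (16 bits → U+110F).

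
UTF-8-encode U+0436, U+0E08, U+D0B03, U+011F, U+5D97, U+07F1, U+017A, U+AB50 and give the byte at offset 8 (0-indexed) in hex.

U+0436 → 2-byte form D0 B6 at offsets 0–1.
U+0E08 → 3-byte form E0 B8 88 at offsets 2–4.
U+D0B03 → 4-byte form F3 90 AC 83 at offsets 5–8.
Offset 8 falls in char 3's range; it's byte 4 of F3 90 AC 83 = 0x83.

0x83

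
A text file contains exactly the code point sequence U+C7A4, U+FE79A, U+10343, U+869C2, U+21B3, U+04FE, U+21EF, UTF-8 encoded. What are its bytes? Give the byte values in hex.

U+C7A4: 3-byte form → EC 9E A4.
U+FE79A: 4-byte form → F3 BE 9E 9A.
U+10343: 4-byte form → F0 90 8D 83.
U+869C2: 4-byte form → F2 86 A7 82.
U+21B3: 3-byte form → E2 86 B3.
U+04FE: 2-byte form → D3 BE.
U+21EF: 3-byte form → E2 87 AF.
Concatenated (23 bytes): EC 9E A4 F3 BE 9E 9A F0 90 8D 83 F2 86 A7 82 E2 86 B3 D3 BE E2 87 AF.

EC 9E A4 F3 BE 9E 9A F0 90 8D 83 F2 86 A7 82 E2 86 B3 D3 BE E2 87 AF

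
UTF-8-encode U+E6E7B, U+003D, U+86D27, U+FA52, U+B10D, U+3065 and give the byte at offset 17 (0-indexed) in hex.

U+E6E7B → 4-byte form F3 A6 B9 BB at offsets 0–3.
U+003D → 1-byte form 3D at offsets 4–4.
U+86D27 → 4-byte form F2 86 B4 A7 at offsets 5–8.
U+FA52 → 3-byte form EF A9 92 at offsets 9–11.
U+B10D → 3-byte form EB 84 8D at offsets 12–14.
U+3065 → 3-byte form E3 81 A5 at offsets 15–17.
Offset 17 falls in char 6's range; it's byte 3 of E3 81 A5 = 0xA5.

0xA5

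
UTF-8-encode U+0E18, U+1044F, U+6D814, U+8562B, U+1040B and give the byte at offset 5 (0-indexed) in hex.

U+0E18 → 3-byte form E0 B8 98 at offsets 0–2.
U+1044F → 4-byte form F0 90 91 8F at offsets 3–6.
Offset 5 falls in char 2's range; it's byte 3 of F0 90 91 8F = 0x91.

0x91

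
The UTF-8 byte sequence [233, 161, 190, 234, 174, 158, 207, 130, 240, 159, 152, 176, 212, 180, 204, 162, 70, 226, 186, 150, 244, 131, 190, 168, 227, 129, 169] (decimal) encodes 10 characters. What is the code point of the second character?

U+AB9E

Offset 0: leading byte 0xE9 = 11101001 → 3-byte char #1 = E9 A1 BE.
Offset 3: leading byte 0xEA = 11101010 → 3-byte char #2 = EA AE 9E.
Leading byte 0xEA = 11101010 matches 1110xxxx → 3-byte sequence.
Byte 1: 0xEA = 11101010, payload 1010 (4 bits).
Byte 2: 0xAE = 10101110 (10xxxxxx ✓), payload 101110.
Byte 3: 0x9E = 10011110 (10xxxxxx ✓), payload 011110.
Concatenate: 1010101110011110 = 0xAB9E (16 bits → U+AB9E).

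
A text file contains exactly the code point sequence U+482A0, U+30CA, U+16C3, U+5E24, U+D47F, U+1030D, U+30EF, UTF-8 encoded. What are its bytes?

F1 88 8A A0 E3 83 8A E1 9B 83 E5 B8 A4 ED 91 BF F0 90 8C 8D E3 83 AF

U+482A0: 4-byte form → F1 88 8A A0.
U+30CA: 3-byte form → E3 83 8A.
U+16C3: 3-byte form → E1 9B 83.
U+5E24: 3-byte form → E5 B8 A4.
U+D47F: 3-byte form → ED 91 BF.
U+1030D: 4-byte form → F0 90 8C 8D.
U+30EF: 3-byte form → E3 83 AF.
Concatenated (23 bytes): F1 88 8A A0 E3 83 8A E1 9B 83 E5 B8 A4 ED 91 BF F0 90 8C 8D E3 83 AF.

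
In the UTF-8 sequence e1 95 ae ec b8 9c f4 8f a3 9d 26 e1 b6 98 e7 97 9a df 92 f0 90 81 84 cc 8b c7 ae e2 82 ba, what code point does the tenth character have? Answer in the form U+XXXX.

Offset 0: leading byte 0xE1 = 11100001 → 3-byte char #1 = E1 95 AE.
Offset 3: leading byte 0xEC = 11101100 → 3-byte char #2 = EC B8 9C.
Offset 6: leading byte 0xF4 = 11110100 → 4-byte char #3 = F4 8F A3 9D.
Offset 10: leading byte 0x26 = 00100110 → 1-byte char #4 = 26.
Offset 11: leading byte 0xE1 = 11100001 → 3-byte char #5 = E1 B6 98.
Offset 14: leading byte 0xE7 = 11100111 → 3-byte char #6 = E7 97 9A.
Offset 17: leading byte 0xDF = 11011111 → 2-byte char #7 = DF 92.
Offset 19: leading byte 0xF0 = 11110000 → 4-byte char #8 = F0 90 81 84.
Offset 23: leading byte 0xCC = 11001100 → 2-byte char #9 = CC 8B.
Offset 25: leading byte 0xC7 = 11000111 → 2-byte char #10 = C7 AE.
Leading byte 0xC7 = 11000111 matches 110xxxxx → 2-byte sequence.
Byte 1: 0xC7 = 11000111, payload 00111 (5 bits).
Byte 2: 0xAE = 10101110 (10xxxxxx ✓), payload 101110.
Concatenate: 00111101110 = 0x1EE (11 bits → U+01EE).

U+01EE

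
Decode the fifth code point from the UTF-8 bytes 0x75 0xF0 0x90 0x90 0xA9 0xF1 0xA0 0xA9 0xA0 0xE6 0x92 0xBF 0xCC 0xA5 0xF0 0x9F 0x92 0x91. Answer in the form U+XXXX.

Offset 0: leading byte 0x75 = 01110101 → 1-byte char #1 = 75.
Offset 1: leading byte 0xF0 = 11110000 → 4-byte char #2 = F0 90 90 A9.
Offset 5: leading byte 0xF1 = 11110001 → 4-byte char #3 = F1 A0 A9 A0.
Offset 9: leading byte 0xE6 = 11100110 → 3-byte char #4 = E6 92 BF.
Offset 12: leading byte 0xCC = 11001100 → 2-byte char #5 = CC A5.
Leading byte 0xCC = 11001100 matches 110xxxxx → 2-byte sequence.
Byte 1: 0xCC = 11001100, payload 01100 (5 bits).
Byte 2: 0xA5 = 10100101 (10xxxxxx ✓), payload 100101.
Concatenate: 01100100101 = 0x325 (11 bits → U+0325).

U+0325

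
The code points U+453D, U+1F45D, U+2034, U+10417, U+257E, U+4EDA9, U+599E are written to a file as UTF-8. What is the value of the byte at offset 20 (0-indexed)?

0xA9

U+453D → 3-byte form E4 94 BD at offsets 0–2.
U+1F45D → 4-byte form F0 9F 91 9D at offsets 3–6.
U+2034 → 3-byte form E2 80 B4 at offsets 7–9.
U+10417 → 4-byte form F0 90 90 97 at offsets 10–13.
U+257E → 3-byte form E2 95 BE at offsets 14–16.
U+4EDA9 → 4-byte form F1 8E B6 A9 at offsets 17–20.
Offset 20 falls in char 6's range; it's byte 4 of F1 8E B6 A9 = 0xA9.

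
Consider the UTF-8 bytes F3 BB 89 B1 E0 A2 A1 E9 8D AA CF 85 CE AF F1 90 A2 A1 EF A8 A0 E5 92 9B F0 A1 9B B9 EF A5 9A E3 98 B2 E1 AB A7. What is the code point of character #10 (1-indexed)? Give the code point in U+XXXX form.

U+F95A

Offset 0: leading byte 0xF3 = 11110011 → 4-byte char #1 = F3 BB 89 B1.
Offset 4: leading byte 0xE0 = 11100000 → 3-byte char #2 = E0 A2 A1.
Offset 7: leading byte 0xE9 = 11101001 → 3-byte char #3 = E9 8D AA.
Offset 10: leading byte 0xCF = 11001111 → 2-byte char #4 = CF 85.
Offset 12: leading byte 0xCE = 11001110 → 2-byte char #5 = CE AF.
Offset 14: leading byte 0xF1 = 11110001 → 4-byte char #6 = F1 90 A2 A1.
Offset 18: leading byte 0xEF = 11101111 → 3-byte char #7 = EF A8 A0.
Offset 21: leading byte 0xE5 = 11100101 → 3-byte char #8 = E5 92 9B.
Offset 24: leading byte 0xF0 = 11110000 → 4-byte char #9 = F0 A1 9B B9.
Offset 28: leading byte 0xEF = 11101111 → 3-byte char #10 = EF A5 9A.
Leading byte 0xEF = 11101111 matches 1110xxxx → 3-byte sequence.
Byte 1: 0xEF = 11101111, payload 1111 (4 bits).
Byte 2: 0xA5 = 10100101 (10xxxxxx ✓), payload 100101.
Byte 3: 0x9A = 10011010 (10xxxxxx ✓), payload 011010.
Concatenate: 1111100101011010 = 0xF95A (16 bits → U+F95A).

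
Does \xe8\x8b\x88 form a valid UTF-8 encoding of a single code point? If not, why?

Leading byte 0xE8 = 11101000 → 3-byte form.
Continuation bytes 0x8B=10001011, 0x88=10001000 all match 10xxxxxx.
Decoded value 0x82C8 is ≥ 0x800 (shortest form) and not a surrogate.

valid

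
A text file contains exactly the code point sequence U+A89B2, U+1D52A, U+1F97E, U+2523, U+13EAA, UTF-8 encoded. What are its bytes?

U+A89B2: 4-byte form → F2 A8 A6 B2.
U+1D52A: 4-byte form → F0 9D 94 AA.
U+1F97E: 4-byte form → F0 9F A5 BE.
U+2523: 3-byte form → E2 94 A3.
U+13EAA: 4-byte form → F0 93 BA AA.
Concatenated (19 bytes): F2 A8 A6 B2 F0 9D 94 AA F0 9F A5 BE E2 94 A3 F0 93 BA AA.

F2 A8 A6 B2 F0 9D 94 AA F0 9F A5 BE E2 94 A3 F0 93 BA AA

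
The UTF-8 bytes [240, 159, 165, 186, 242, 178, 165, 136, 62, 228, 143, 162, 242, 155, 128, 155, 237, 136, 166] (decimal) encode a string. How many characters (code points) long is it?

Byte at offset 0: 0xF0 = 11110000 → 4-byte char (#1). Advance 4.
Byte at offset 4: 0xF2 = 11110010 → 4-byte char (#2). Advance 4.
Byte at offset 8: 0x3E = 00111110 → 1-byte char (#3). Advance 1.
Byte at offset 9: 0xE4 = 11100100 → 3-byte char (#4). Advance 3.
Byte at offset 12: 0xF2 = 11110010 → 4-byte char (#5). Advance 4.
Byte at offset 16: 0xED = 11101101 → 3-byte char (#6). Advance 3.
Reached end at offset 19 after 6 code points.

6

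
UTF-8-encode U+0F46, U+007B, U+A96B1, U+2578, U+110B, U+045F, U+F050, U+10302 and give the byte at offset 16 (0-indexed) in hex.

0xEF

U+0F46 → 3-byte form E0 BD 86 at offsets 0–2.
U+007B → 1-byte form 7B at offsets 3–3.
U+A96B1 → 4-byte form F2 A9 9A B1 at offsets 4–7.
U+2578 → 3-byte form E2 95 B8 at offsets 8–10.
U+110B → 3-byte form E1 84 8B at offsets 11–13.
U+045F → 2-byte form D1 9F at offsets 14–15.
U+F050 → 3-byte form EF 81 90 at offsets 16–18.
Offset 16 falls in char 7's range; it's byte 1 of EF 81 90 = 0xEF.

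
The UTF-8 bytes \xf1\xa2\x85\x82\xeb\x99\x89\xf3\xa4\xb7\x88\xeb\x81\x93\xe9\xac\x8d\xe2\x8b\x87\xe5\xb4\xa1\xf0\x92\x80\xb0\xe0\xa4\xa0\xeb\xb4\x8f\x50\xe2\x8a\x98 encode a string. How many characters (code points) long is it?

Byte at offset 0: 0xF1 = 11110001 → 4-byte char (#1). Advance 4.
Byte at offset 4: 0xEB = 11101011 → 3-byte char (#2). Advance 3.
Byte at offset 7: 0xF3 = 11110011 → 4-byte char (#3). Advance 4.
Byte at offset 11: 0xEB = 11101011 → 3-byte char (#4). Advance 3.
Byte at offset 14: 0xE9 = 11101001 → 3-byte char (#5). Advance 3.
Byte at offset 17: 0xE2 = 11100010 → 3-byte char (#6). Advance 3.
Byte at offset 20: 0xE5 = 11100101 → 3-byte char (#7). Advance 3.
Byte at offset 23: 0xF0 = 11110000 → 4-byte char (#8). Advance 4.
Byte at offset 27: 0xE0 = 11100000 → 3-byte char (#9). Advance 3.
Byte at offset 30: 0xEB = 11101011 → 3-byte char (#10). Advance 3.
Byte at offset 33: 0x50 = 01010000 → 1-byte char (#11). Advance 1.
Byte at offset 34: 0xE2 = 11100010 → 3-byte char (#12). Advance 3.
Reached end at offset 37 after 12 code points.

12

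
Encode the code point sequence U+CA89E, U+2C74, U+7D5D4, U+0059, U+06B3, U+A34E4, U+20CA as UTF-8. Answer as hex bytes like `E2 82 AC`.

F3 8A A2 9E E2 B1 B4 F1 BD 97 94 59 DA B3 F2 A3 93 A4 E2 83 8A

U+CA89E: 4-byte form → F3 8A A2 9E.
U+2C74: 3-byte form → E2 B1 B4.
U+7D5D4: 4-byte form → F1 BD 97 94.
U+0059: 1-byte form → 59.
U+06B3: 2-byte form → DA B3.
U+A34E4: 4-byte form → F2 A3 93 A4.
U+20CA: 3-byte form → E2 83 8A.
Concatenated (21 bytes): F3 8A A2 9E E2 B1 B4 F1 BD 97 94 59 DA B3 F2 A3 93 A4 E2 83 8A.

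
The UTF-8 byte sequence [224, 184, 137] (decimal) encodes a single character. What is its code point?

U+0E09

Leading byte 0xE0 = 11100000 matches 1110xxxx → 3-byte sequence.
Byte 1: 0xE0 = 11100000, payload 0000 (4 bits).
Byte 2: 0xB8 = 10111000 (10xxxxxx ✓), payload 111000.
Byte 3: 0x89 = 10001001 (10xxxxxx ✓), payload 001001.
Concatenate: 0000111000001001 = 0xE09 (16 bits → U+0E09).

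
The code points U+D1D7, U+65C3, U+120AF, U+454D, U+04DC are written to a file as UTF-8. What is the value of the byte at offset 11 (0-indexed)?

0x95

U+D1D7 → 3-byte form ED 87 97 at offsets 0–2.
U+65C3 → 3-byte form E6 97 83 at offsets 3–5.
U+120AF → 4-byte form F0 92 82 AF at offsets 6–9.
U+454D → 3-byte form E4 95 8D at offsets 10–12.
Offset 11 falls in char 4's range; it's byte 2 of E4 95 8D = 0x95.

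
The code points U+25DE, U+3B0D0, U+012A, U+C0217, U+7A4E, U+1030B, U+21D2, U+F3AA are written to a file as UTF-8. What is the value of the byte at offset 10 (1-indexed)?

0xF3

1-indexed offset 10 is 0-indexed offset 9.
U+25DE → 3-byte form E2 97 9E at offsets 0–2.
U+3B0D0 → 4-byte form F0 BB 83 90 at offsets 3–6.
U+012A → 2-byte form C4 AA at offsets 7–8.
U+C0217 → 4-byte form F3 80 88 97 at offsets 9–12.
Offset 9 falls in char 4's range; it's byte 1 of F3 80 88 97 = 0xF3.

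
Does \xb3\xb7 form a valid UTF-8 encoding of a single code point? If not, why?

invalid (continuation byte with no leading byte)

Byte 0xB3 = 10110011 has the form 10xxxxxx — a continuation byte — but there is no preceding leading byte.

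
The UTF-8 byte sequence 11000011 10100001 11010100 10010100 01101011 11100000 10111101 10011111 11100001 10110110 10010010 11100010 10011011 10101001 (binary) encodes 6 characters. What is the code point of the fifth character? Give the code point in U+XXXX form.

U+1D92

Offset 0: leading byte 0xC3 = 11000011 → 2-byte char #1 = C3 A1.
Offset 2: leading byte 0xD4 = 11010100 → 2-byte char #2 = D4 94.
Offset 4: leading byte 0x6B = 01101011 → 1-byte char #3 = 6B.
Offset 5: leading byte 0xE0 = 11100000 → 3-byte char #4 = E0 BD 9F.
Offset 8: leading byte 0xE1 = 11100001 → 3-byte char #5 = E1 B6 92.
Leading byte 0xE1 = 11100001 matches 1110xxxx → 3-byte sequence.
Byte 1: 0xE1 = 11100001, payload 0001 (4 bits).
Byte 2: 0xB6 = 10110110 (10xxxxxx ✓), payload 110110.
Byte 3: 0x92 = 10010010 (10xxxxxx ✓), payload 010010.
Concatenate: 0001110110010010 = 0x1D92 (16 bits → U+1D92).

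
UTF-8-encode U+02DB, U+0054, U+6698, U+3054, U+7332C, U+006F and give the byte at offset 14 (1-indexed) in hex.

1-indexed offset 14 is 0-indexed offset 13.
U+02DB → 2-byte form CB 9B at offsets 0–1.
U+0054 → 1-byte form 54 at offsets 2–2.
U+6698 → 3-byte form E6 9A 98 at offsets 3–5.
U+3054 → 3-byte form E3 81 94 at offsets 6–8.
U+7332C → 4-byte form F1 B3 8C AC at offsets 9–12.
U+006F → 1-byte form 6F at offsets 13–13.
Offset 13 falls in char 6's range; it's byte 1 of 6F = 0x6F.

0x6F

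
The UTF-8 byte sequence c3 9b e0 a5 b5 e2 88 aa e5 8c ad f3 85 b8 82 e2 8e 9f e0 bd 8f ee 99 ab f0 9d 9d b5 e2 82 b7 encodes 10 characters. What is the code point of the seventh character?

Offset 0: leading byte 0xC3 = 11000011 → 2-byte char #1 = C3 9B.
Offset 2: leading byte 0xE0 = 11100000 → 3-byte char #2 = E0 A5 B5.
Offset 5: leading byte 0xE2 = 11100010 → 3-byte char #3 = E2 88 AA.
Offset 8: leading byte 0xE5 = 11100101 → 3-byte char #4 = E5 8C AD.
Offset 11: leading byte 0xF3 = 11110011 → 4-byte char #5 = F3 85 B8 82.
Offset 15: leading byte 0xE2 = 11100010 → 3-byte char #6 = E2 8E 9F.
Offset 18: leading byte 0xE0 = 11100000 → 3-byte char #7 = E0 BD 8F.
Leading byte 0xE0 = 11100000 matches 1110xxxx → 3-byte sequence.
Byte 1: 0xE0 = 11100000, payload 0000 (4 bits).
Byte 2: 0xBD = 10111101 (10xxxxxx ✓), payload 111101.
Byte 3: 0x8F = 10001111 (10xxxxxx ✓), payload 001111.
Concatenate: 0000111101001111 = 0xF4F (16 bits → U+0F4F).

U+0F4F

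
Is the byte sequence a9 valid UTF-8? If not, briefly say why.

Byte 0xA9 = 10101001 has the form 10xxxxxx — a continuation byte — but there is no preceding leading byte.

invalid (continuation byte with no leading byte)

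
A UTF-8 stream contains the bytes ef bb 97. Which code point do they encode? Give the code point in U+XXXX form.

U+FED7

Leading byte 0xEF = 11101111 matches 1110xxxx → 3-byte sequence.
Byte 1: 0xEF = 11101111, payload 1111 (4 bits).
Byte 2: 0xBB = 10111011 (10xxxxxx ✓), payload 111011.
Byte 3: 0x97 = 10010111 (10xxxxxx ✓), payload 010111.
Concatenate: 1111111011010111 = 0xFED7 (16 bits → U+FED7).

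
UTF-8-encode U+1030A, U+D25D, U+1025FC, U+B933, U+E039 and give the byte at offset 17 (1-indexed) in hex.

0xB9

1-indexed offset 17 is 0-indexed offset 16.
U+1030A → 4-byte form F0 90 8C 8A at offsets 0–3.
U+D25D → 3-byte form ED 89 9D at offsets 4–6.
U+1025FC → 4-byte form F4 82 97 BC at offsets 7–10.
U+B933 → 3-byte form EB A4 B3 at offsets 11–13.
U+E039 → 3-byte form EE 80 B9 at offsets 14–16.
Offset 16 falls in char 5's range; it's byte 3 of EE 80 B9 = 0xB9.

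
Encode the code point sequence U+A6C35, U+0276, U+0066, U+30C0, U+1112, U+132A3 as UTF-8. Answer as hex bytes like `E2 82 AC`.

F2 A6 B0 B5 C9 B6 66 E3 83 80 E1 84 92 F0 93 8A A3

U+A6C35: 4-byte form → F2 A6 B0 B5.
U+0276: 2-byte form → C9 B6.
U+0066: 1-byte form → 66.
U+30C0: 3-byte form → E3 83 80.
U+1112: 3-byte form → E1 84 92.
U+132A3: 4-byte form → F0 93 8A A3.
Concatenated (17 bytes): F2 A6 B0 B5 C9 B6 66 E3 83 80 E1 84 92 F0 93 8A A3.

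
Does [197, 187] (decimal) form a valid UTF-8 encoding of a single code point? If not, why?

Leading byte 0xC5 = 11000101 → 2-byte form.
Continuation bytes 0xBB=10111011 all match 10xxxxxx.
Decoded value 0x17B is ≥ 0x80 (shortest form) and not a surrogate.

valid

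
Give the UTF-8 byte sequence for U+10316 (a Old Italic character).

F0 90 8C 96

U+10316 = 0x10316 = 66326 decimal. In range U+10000–U+10FFFF → 4-byte form: 11110xxx 10xxxxxx 10xxxxxx 10xxxxxx.
Binary (21 bits): 000010000001100010110.
Split 3+6+6+6: 000 | 010000 | 001100 | 010110.
Byte 1: 11110000 = 0xF0.
Byte 2: 10010000 = 0x90.
Byte 3: 10001100 = 0x8C.
Byte 4: 10010110 = 0x96.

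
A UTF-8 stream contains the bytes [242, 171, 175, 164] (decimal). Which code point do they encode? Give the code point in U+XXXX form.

U+ABBE4

Leading byte 0xF2 = 11110010 matches 11110xxx → 4-byte sequence.
Byte 1: 0xF2 = 11110010, payload 010 (3 bits).
Byte 2: 0xAB = 10101011 (10xxxxxx ✓), payload 101011.
Byte 3: 0xAF = 10101111 (10xxxxxx ✓), payload 101111.
Byte 4: 0xA4 = 10100100 (10xxxxxx ✓), payload 100100.
Concatenate: 010101011101111100100 = 0xABBE4 (21 bits → U+ABBE4).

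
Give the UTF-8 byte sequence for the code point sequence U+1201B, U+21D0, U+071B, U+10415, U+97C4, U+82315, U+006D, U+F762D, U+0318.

U+1201B: 4-byte form → F0 92 80 9B.
U+21D0: 3-byte form → E2 87 90.
U+071B: 2-byte form → DC 9B.
U+10415: 4-byte form → F0 90 90 95.
U+97C4: 3-byte form → E9 9F 84.
U+82315: 4-byte form → F2 82 8C 95.
U+006D: 1-byte form → 6D.
U+F762D: 4-byte form → F3 B7 98 AD.
U+0318: 2-byte form → CC 98.
Concatenated (27 bytes): F0 92 80 9B E2 87 90 DC 9B F0 90 90 95 E9 9F 84 F2 82 8C 95 6D F3 B7 98 AD CC 98.

F0 92 80 9B E2 87 90 DC 9B F0 90 90 95 E9 9F 84 F2 82 8C 95 6D F3 B7 98 AD CC 98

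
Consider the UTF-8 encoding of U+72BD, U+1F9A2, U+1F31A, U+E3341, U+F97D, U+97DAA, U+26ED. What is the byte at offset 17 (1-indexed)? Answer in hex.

1-indexed offset 17 is 0-indexed offset 16.
U+72BD → 3-byte form E7 8A BD at offsets 0–2.
U+1F9A2 → 4-byte form F0 9F A6 A2 at offsets 3–6.
U+1F31A → 4-byte form F0 9F 8C 9A at offsets 7–10.
U+E3341 → 4-byte form F3 A3 8D 81 at offsets 11–14.
U+F97D → 3-byte form EF A5 BD at offsets 15–17.
Offset 16 falls in char 5's range; it's byte 2 of EF A5 BD = 0xA5.

0xA5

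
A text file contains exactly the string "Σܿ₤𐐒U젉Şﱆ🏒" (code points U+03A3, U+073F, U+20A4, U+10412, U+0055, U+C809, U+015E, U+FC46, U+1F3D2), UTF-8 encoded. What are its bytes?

U+03A3: 2-byte form → CE A3.
U+073F: 2-byte form → DC BF.
U+20A4: 3-byte form → E2 82 A4.
U+10412: 4-byte form → F0 90 90 92.
U+0055: 1-byte form → 55.
U+C809: 3-byte form → EC A0 89.
U+015E: 2-byte form → C5 9E.
U+FC46: 3-byte form → EF B1 86.
U+1F3D2: 4-byte form → F0 9F 8F 92.
Concatenated (24 bytes): CE A3 DC BF E2 82 A4 F0 90 90 92 55 EC A0 89 C5 9E EF B1 86 F0 9F 8F 92.

CE A3 DC BF E2 82 A4 F0 90 90 92 55 EC A0 89 C5 9E EF B1 86 F0 9F 8F 92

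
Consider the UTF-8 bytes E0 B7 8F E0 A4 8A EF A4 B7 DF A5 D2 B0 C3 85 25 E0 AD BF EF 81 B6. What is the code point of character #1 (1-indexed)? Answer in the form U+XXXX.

Offset 0: leading byte 0xE0 = 11100000 → 3-byte char #1 = E0 B7 8F.
Leading byte 0xE0 = 11100000 matches 1110xxxx → 3-byte sequence.
Byte 1: 0xE0 = 11100000, payload 0000 (4 bits).
Byte 2: 0xB7 = 10110111 (10xxxxxx ✓), payload 110111.
Byte 3: 0x8F = 10001111 (10xxxxxx ✓), payload 001111.
Concatenate: 0000110111001111 = 0xDCF (16 bits → U+0DCF).

U+0DCF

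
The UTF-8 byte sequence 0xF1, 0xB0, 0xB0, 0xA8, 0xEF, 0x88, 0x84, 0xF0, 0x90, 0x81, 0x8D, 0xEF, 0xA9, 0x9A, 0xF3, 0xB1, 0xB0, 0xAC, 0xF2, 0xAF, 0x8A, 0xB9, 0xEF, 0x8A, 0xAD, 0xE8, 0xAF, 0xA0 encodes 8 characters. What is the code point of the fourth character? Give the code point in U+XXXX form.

U+FA5A

Offset 0: leading byte 0xF1 = 11110001 → 4-byte char #1 = F1 B0 B0 A8.
Offset 4: leading byte 0xEF = 11101111 → 3-byte char #2 = EF 88 84.
Offset 7: leading byte 0xF0 = 11110000 → 4-byte char #3 = F0 90 81 8D.
Offset 11: leading byte 0xEF = 11101111 → 3-byte char #4 = EF A9 9A.
Leading byte 0xEF = 11101111 matches 1110xxxx → 3-byte sequence.
Byte 1: 0xEF = 11101111, payload 1111 (4 bits).
Byte 2: 0xA9 = 10101001 (10xxxxxx ✓), payload 101001.
Byte 3: 0x9A = 10011010 (10xxxxxx ✓), payload 011010.
Concatenate: 1111101001011010 = 0xFA5A (16 bits → U+FA5A).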